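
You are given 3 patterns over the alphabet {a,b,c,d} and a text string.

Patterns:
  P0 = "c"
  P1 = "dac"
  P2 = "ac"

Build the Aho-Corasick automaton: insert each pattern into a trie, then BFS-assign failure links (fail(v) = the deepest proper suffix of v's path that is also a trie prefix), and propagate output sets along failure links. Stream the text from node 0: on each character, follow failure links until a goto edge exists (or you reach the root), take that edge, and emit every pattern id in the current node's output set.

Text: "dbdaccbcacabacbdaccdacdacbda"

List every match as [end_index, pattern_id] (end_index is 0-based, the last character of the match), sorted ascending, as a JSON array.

Construct AC machine:
Trie nodes:
  0='ε' goto a→5 c→1 d→2
  1='c' goto ·  ←P0
  2='d' goto a→3
  3='da' goto c→4
  4='dac' goto ·  ←P1
  5='a' goto c→6
  6='ac' goto ·  ←P2

Failure links (BFS by depth):
  fail(1) 'c': from fail(0)=0 chase 'c': 0 ⇒ 0;  out={0}∪out(0)={0}
  fail(2) 'd': from fail(0)=0 chase 'd': 0 ⇒ 0;  out=∅∪out(0)=∅
  fail(5) 'a': from fail(0)=0 chase 'a': 0 ⇒ 0;  out=∅∪out(0)=∅
  fail(3) 'da': from fail(2)=0 chase 'a': 0 ⇒ 5;  out=∅∪out(5)=∅
  fail(6) 'ac': from fail(5)=0 chase 'c': 0 ⇒ 1;  out={2}∪out(1)={0,2}
  fail(4) 'dac': from fail(3)=5 chase 'c': 5 ⇒ 6;  out={1}∪out(6)={0,1,2}

Run:
i=0 'd': node 0→2
i=1 'b': node 2→0 (via fail)
i=2 'd': node 0→2
i=3 'a': node 2→3
i=4 'c': node 3→4  emit P0@[4:4],P1@[2:4],P2@[3:4]
i=5 'c': node 4→1 (via fail)  emit P0@[5:5]
i=6 'b': node 1→0 (via fail)
i=7 'c': node 0→1  emit P0@[7:7]
i=8 'a': node 1→5 (via fail)
i=9 'c': node 5→6  emit P0@[9:9],P2@[8:9]
i=10 'a': node 6→5 (via fail)
i=11 'b': node 5→0 (via fail)
i=12 'a': node 0→5
i=13 'c': node 5→6  emit P0@[13:13],P2@[12:13]
i=14 'b': node 6→0 (via fail)
i=15 'd': node 0→2
i=16 'a': node 2→3
i=17 'c': node 3→4  emit P0@[17:17],P1@[15:17],P2@[16:17]
i=18 'c': node 4→1 (via fail)  emit P0@[18:18]
i=19 'd': node 1→2 (via fail)
i=20 'a': node 2→3
i=21 'c': node 3→4  emit P0@[21:21],P1@[19:21],P2@[20:21]
i=22 'd': node 4→2 (via fail)
i=23 'a': node 2→3
i=24 'c': node 3→4  emit P0@[24:24],P1@[22:24],P2@[23:24]
i=25 'b': node 4→0 (via fail)
i=26 'd': node 0→2
i=27 'a': node 2→3

Result: [[4,0],[4,1],[4,2],[5,0],[7,0],[9,0],[9,2],[13,0],[13,2],[17,0],[17,1],[17,2],[18,0],[21,0],[21,1],[21,2],[24,0],[24,1],[24,2]]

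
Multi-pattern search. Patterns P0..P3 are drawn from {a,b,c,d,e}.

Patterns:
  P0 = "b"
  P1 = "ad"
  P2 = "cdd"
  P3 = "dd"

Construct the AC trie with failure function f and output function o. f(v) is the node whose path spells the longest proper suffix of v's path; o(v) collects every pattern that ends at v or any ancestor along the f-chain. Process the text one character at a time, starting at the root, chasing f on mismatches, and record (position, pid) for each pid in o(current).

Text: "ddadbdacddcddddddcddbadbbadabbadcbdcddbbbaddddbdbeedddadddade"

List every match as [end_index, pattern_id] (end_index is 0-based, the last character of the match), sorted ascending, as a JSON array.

Construct AC machine:
Trie nodes:
  0='ε' goto a→2 b→1 c→4 d→7
  1='b' goto ·  ←P0
  2='a' goto d→3
  3='ad' goto ·  ←P1
  4='c' goto d→5
  5='cd' goto d→6
  6='cdd' goto ·  ←P2
  7='d' goto d→8
  8='dd' goto ·  ←P3

BFS fail/out derivation:
  n1('b'): parent n0 fail=0; on 'b' 0 → fail=0;  out {0}∪∅={0}
  n2('a'): parent n0 fail=0; on 'a' 0 → fail=0;  out ∅∪∅=∅
  n4('c'): parent n0 fail=0; on 'c' 0 → fail=0;  out ∅∪∅=∅
  n7('d'): parent n0 fail=0; on 'd' 0 → fail=0;  out ∅∪∅=∅
  n3('ad'): parent n2 fail=0; on 'd' 0 → fail=7;  out {1}∪∅={1}
  n5('cd'): parent n4 fail=0; on 'd' 0 → fail=7;  out ∅∪∅=∅
  n8('dd'): parent n7 fail=0; on 'd' 0 → fail=7;  out {3}∪∅={3}
  n6('cdd'): parent n5 fail=7; on 'd' 7 → fail=8;  out {2}∪{3}={2,3}

Run:
i=0 'd': node 0→7
i=1 'd': node 7→8  → match P3@[0:1]
i=2 'a': node 8→2 (fail-walked)
i=3 'd': node 2→3  → match P1@[2:3]
i=4 'b': node 3→1 (fail-walked)  → match P0@[4:4]
i=5 'd': node 1→7 (fail-walked)
i=6 'a': node 7→2 (fail-walked)
i=7 'c': node 2→4 (fail-walked)
i=8 'd': node 4→5
i=9 'd': node 5→6  → match P2@[7:9],P3@[8:9]
i=10 'c': node 6→4 (fail-walked)
i=11 'd': node 4→5
i=12 'd': node 5→6  → match P2@[10:12],P3@[11:12]
i=13 'd': node 6→8 (fail-walked)  → match P3@[12:13]
i=14 'd': node 8→8 (fail-walked)  → match P3@[13:14]
i=15 'd': node 8→8 (fail-walked)  → match P3@[14:15]
i=16 'd': node 8→8 (fail-walked)  → match P3@[15:16]
i=17 'c': node 8→4 (fail-walked)
i=18 'd': node 4→5
i=19 'd': node 5→6  → match P2@[17:19],P3@[18:19]
i=20 'b': node 6→1 (fail-walked)  → match P0@[20:20]
i=21 'a': node 1→2 (fail-walked)
i=22 'd': node 2→3  → match P1@[21:22]
i=23 'b': node 3→1 (fail-walked)  → match P0@[23:23]
i=24 'b': node 1→1 (fail-walked)  → match P0@[24:24]
i=25 'a': node 1→2 (fail-walked)
i=26 'd': node 2→3  → match P1@[25:26]
i=27 'a': node 3→2 (fail-walked)
i=28 'b': node 2→1 (fail-walked)  → match P0@[28:28]
i=29 'b': node 1→1 (fail-walked)  → match P0@[29:29]
i=30 'a': node 1→2 (fail-walked)
i=31 'd': node 2→3  → match P1@[30:31]
i=32 'c': node 3→4 (fail-walked)
i=33 'b': node 4→1 (fail-walked)  → match P0@[33:33]
i=34 'd': node 1→7 (fail-walked)
i=35 'c': node 7→4 (fail-walked)
i=36 'd': node 4→5
i=37 'd': node 5→6  → match P2@[35:37],P3@[36:37]
i=38 'b': node 6→1 (fail-walked)  → match P0@[38:38]
i=39 'b': node 1→1 (fail-walked)  → match P0@[39:39]
i=40 'b': node 1→1 (fail-walked)  → match P0@[40:40]
i=41 'a': node 1→2 (fail-walked)
i=42 'd': node 2→3  → match P1@[41:42]
i=43 'd': node 3→8 (fail-walked)  → match P3@[42:43]
i=44 'd': node 8→8 (fail-walked)  → match P3@[43:44]
i=45 'd': node 8→8 (fail-walked)  → match P3@[44:45]
i=46 'b': node 8→1 (fail-walked)  → match P0@[46:46]
i=47 'd': node 1→7 (fail-walked)
i=48 'b': node 7→1 (fail-walked)  → match P0@[48:48]
i=49 'e': node 1→0 (fail-walked)
i=50 'e': node 0→0
i=51 'd': node 0→7
i=52 'd': node 7→8  → match P3@[51:52]
i=53 'd': node 8→8 (fail-walked)  → match P3@[52:53]
i=54 'a': node 8→2 (fail-walked)
i=55 'd': node 2→3  → match P1@[54:55]
i=56 'd': node 3→8 (fail-walked)  → match P3@[55:56]
i=57 'd': node 8→8 (fail-walked)  → match P3@[56:57]
i=58 'a': node 8→2 (fail-walked)
i=59 'd': node 2→3  → match P1@[58:59]
i=60 'e': node 3→0 (fail-walked)

Matches: [[1,3],[3,1],[4,0],[9,2],[9,3],[12,2],[12,3],[13,3],[14,3],[15,3],[16,3],[19,2],[19,3],[20,0],[22,1],[23,0],[24,0],[26,1],[28,0],[29,0],[31,1],[33,0],[37,2],[37,3],[38,0],[39,0],[40,0],[42,1],[43,3],[44,3],[45,3],[46,0],[48,0],[52,3],[53,3],[55,1],[56,3],[57,3],[59,1]]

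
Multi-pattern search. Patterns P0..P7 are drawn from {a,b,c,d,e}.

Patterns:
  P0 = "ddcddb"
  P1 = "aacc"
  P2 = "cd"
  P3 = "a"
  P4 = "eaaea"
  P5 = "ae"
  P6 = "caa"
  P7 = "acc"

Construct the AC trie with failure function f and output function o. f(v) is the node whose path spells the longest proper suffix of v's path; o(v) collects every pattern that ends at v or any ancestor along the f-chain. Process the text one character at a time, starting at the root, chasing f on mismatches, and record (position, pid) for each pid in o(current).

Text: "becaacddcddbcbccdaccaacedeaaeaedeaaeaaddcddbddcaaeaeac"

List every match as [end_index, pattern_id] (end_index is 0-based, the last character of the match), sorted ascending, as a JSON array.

Construct AC machine:
Trie nodes:
  0='ε' goto a→7 c→11 d→1 e→13
  1='d' goto d→2
  2='dd' goto c→3
  3='ddc' goto d→4
  4='ddcd' goto d→5
  5='ddcdd' goto b→6
  6='ddcddb' goto ·  ←P0
  7='a' goto a→8 c→21 e→18  ←P3
  8='aa' goto c→9
  9='aac' goto c→10
  10='aacc' goto ·  ←P1
  11='c' goto a→19 d→12
  12='cd' goto ·  ←P2
  13='e' goto a→14
  14='ea' goto a→15
  15='eaa' goto e→16
  16='eaae' goto a→17
  17='eaaea' goto ·  ←P4
  18='ae' goto ·  ←P5
  19='ca' goto a→20
  20='caa' goto ·  ←P6
  21='ac' goto c→22
  22='acc' goto ·  ←P7

Failure links (BFS by depth):
  n1('d'): parent n0 fail=0; on 'd' 0 → fail=0;  out ∅∪∅=∅
  n7('a'): parent n0 fail=0; on 'a' 0 → fail=0;  out {3}∪∅={3}
  n11('c'): parent n0 fail=0; on 'c' 0 → fail=0;  out ∅∪∅=∅
  n13('e'): parent n0 fail=0; on 'e' 0 → fail=0;  out ∅∪∅=∅
  n2('dd'): parent n1 fail=0; on 'd' 0 → fail=1;  out ∅∪∅=∅
  n8('aa'): parent n7 fail=0; on 'a' 0 → fail=7;  out ∅∪{3}={3}
  n12('cd'): parent n11 fail=0; on 'd' 0 → fail=1;  out {2}∪∅={2}
  n14('ea'): parent n13 fail=0; on 'a' 0 → fail=7;  out ∅∪{3}={3}
  n18('ae'): parent n7 fail=0; on 'e' 0 → fail=13;  out {5}∪∅={5}
  n19('ca'): parent n11 fail=0; on 'a' 0 → fail=7;  out ∅∪{3}={3}
  n21('ac'): parent n7 fail=0; on 'c' 0 → fail=11;  out ∅∪∅=∅
  n3('ddc'): parent n2 fail=1; on 'c' 1→0 → fail=11;  out ∅∪∅=∅
  n9('aac'): parent n8 fail=7; on 'c' 7 → fail=21;  out ∅∪∅=∅
  n15('eaa'): parent n14 fail=7; on 'a' 7 → fail=8;  out ∅∪{3}={3}
  n20('caa'): parent n19 fail=7; on 'a' 7 → fail=8;  out {6}∪{3}={3,6}
  n22('acc'): parent n21 fail=11; on 'c' 11→0 → fail=11;  out {7}∪∅={7}
  n4('ddcd'): parent n3 fail=11; on 'd' 11 → fail=12;  out ∅∪{2}={2}
  n10('aacc'): parent n9 fail=21; on 'c' 21 → fail=22;  out {1}∪{7}={1,7}
  n16('eaae'): parent n15 fail=8; on 'e' 8→7 → fail=18;  out ∅∪{5}={5}
  n5('ddcdd'): parent n4 fail=12; on 'd' 12→1 → fail=2;  out ∅∪∅=∅
  n17('eaaea'): parent n16 fail=18; on 'a' 18→13 → fail=14;  out {4}∪{3}={3,4}
  n6('ddcddb'): parent n5 fail=2; on 'b' 2→1→0 → fail=0;  out {0}∪∅={0}

Scan:
pos 0 'b': at 0
pos 1 'e': at 13
pos 2 'c': at 11 ·f
pos 3 'a': at 19  ** P3@[3:3]
pos 4 'a': at 20  ** P3@[4:4],P6@[2:4]
pos 5 'c': at 9 ·f
pos 6 'd': at 12 ·f  ** P2@[5:6]
pos 7 'd': at 2 ·f
pos 8 'c': at 3
pos 9 'd': at 4  ** P2@[8:9]
pos 10 'd': at 5
pos 11 'b': at 6  ** P0@[6:11]
pos 12 'c': at 11 ·f
pos 13 'b': at 0 ·f
pos 14 'c': at 11
pos 15 'c': at 11 ·f
pos 16 'd': at 12  ** P2@[15:16]
pos 17 'a': at 7 ·f  ** P3@[17:17]
pos 18 'c': at 21
pos 19 'c': at 22  ** P7@[17:19]
pos 20 'a': at 19 ·f  ** P3@[20:20]
pos 21 'a': at 20  ** P3@[21:21],P6@[19:21]
pos 22 'c': at 9 ·f
pos 23 'e': at 13 ·f
pos 24 'd': at 1 ·f
pos 25 'e': at 13 ·f
pos 26 'a': at 14  ** P3@[26:26]
pos 27 'a': at 15  ** P3@[27:27]
pos 28 'e': at 16  ** P5@[27:28]
pos 29 'a': at 17  ** P3@[29:29],P4@[25:29]
pos 30 'e': at 18 ·f  ** P5@[29:30]
pos 31 'd': at 1 ·f
pos 32 'e': at 13 ·f
pos 33 'a': at 14  ** P3@[33:33]
pos 34 'a': at 15  ** P3@[34:34]
pos 35 'e': at 16  ** P5@[34:35]
pos 36 'a': at 17  ** P3@[36:36],P4@[32:36]
pos 37 'a': at 15 ·f  ** P3@[37:37]
pos 38 'd': at 1 ·f
pos 39 'd': at 2
pos 40 'c': at 3
pos 41 'd': at 4  ** P2@[40:41]
pos 42 'd': at 5
pos 43 'b': at 6  ** P0@[38:43]
pos 44 'd': at 1 ·f
pos 45 'd': at 2
pos 46 'c': at 3
pos 47 'a': at 19 ·f  ** P3@[47:47]
pos 48 'a': at 20  ** P3@[48:48],P6@[46:48]
pos 49 'e': at 18 ·f  ** P5@[48:49]
pos 50 'a': at 14 ·f  ** P3@[50:50]
pos 51 'e': at 18 ·f  ** P5@[50:51]
pos 52 'a': at 14 ·f  ** P3@[52:52]
pos 53 'c': at 21 ·f

Matches: [[3,3],[4,3],[4,6],[6,2],[9,2],[11,0],[16,2],[17,3],[19,7],[20,3],[21,3],[21,6],[26,3],[27,3],[28,5],[29,3],[29,4],[30,5],[33,3],[34,3],[35,5],[36,3],[36,4],[37,3],[41,2],[43,0],[47,3],[48,3],[48,6],[49,5],[50,3],[51,5],[52,3]]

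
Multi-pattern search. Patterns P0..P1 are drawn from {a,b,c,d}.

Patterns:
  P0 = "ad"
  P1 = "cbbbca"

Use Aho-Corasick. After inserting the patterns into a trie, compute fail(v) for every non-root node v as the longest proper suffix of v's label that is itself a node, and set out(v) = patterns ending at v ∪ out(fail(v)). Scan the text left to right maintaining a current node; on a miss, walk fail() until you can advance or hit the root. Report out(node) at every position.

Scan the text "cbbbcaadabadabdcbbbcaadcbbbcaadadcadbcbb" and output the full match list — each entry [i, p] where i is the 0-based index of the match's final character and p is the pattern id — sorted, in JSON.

Build:
Trie nodes:
  n0 'ε': a→1 c→3
  n1 'a': d→2
  n2 'ad': ·  [P0 ends]
  n3 'c': b→4
  n4 'cb': b→5
  n5 'cbb': b→6
  n6 'cbbb': c→7
  n7 'cbbbc': a→8
  n8 'cbbbca': ·  [P1 ends]

BFS fail/out derivation:
  fail(1) 'a': from fail(0)=0 chase 'a': 0 ⇒ 0;  out=∅∪out(0)=∅
  fail(3) 'c': from fail(0)=0 chase 'c': 0 ⇒ 0;  out=∅∪out(0)=∅
  fail(2) 'ad': from fail(1)=0 chase 'd': 0 ⇒ 0;  out={0}∪out(0)={0}
  fail(4) 'cb': from fail(3)=0 chase 'b': 0 ⇒ 0;  out=∅∪out(0)=∅
  fail(5) 'cbb': from fail(4)=0 chase 'b': 0 ⇒ 0;  out=∅∪out(0)=∅
  fail(6) 'cbbb': from fail(5)=0 chase 'b': 0 ⇒ 0;  out=∅∪out(0)=∅
  fail(7) 'cbbbc': from fail(6)=0 chase 'c': 0 ⇒ 3;  out=∅∪out(3)=∅
  fail(8) 'cbbbca': from fail(7)=3 chase 'a': 3→0 ⇒ 1;  out={1}∪out(1)={1}

Text stream:
i=0 'c': node 0→3
i=1 'b': node 3→4
i=2 'b': node 4→5
i=3 'b': node 5→6
i=4 'c': node 6→7
i=5 'a': node 7→8  emit P1@[0:5]
i=6 'a': node 8→1 ·f
i=7 'd': node 1→2  emit P0@[6:7]
i=8 'a': node 2→1 ·f
i=9 'b': node 1→0 ·f
i=10 'a': node 0→1
i=11 'd': node 1→2  emit P0@[10:11]
i=12 'a': node 2→1 ·f
i=13 'b': node 1→0 ·f
i=14 'd': node 0→0
i=15 'c': node 0→3
i=16 'b': node 3→4
i=17 'b': node 4→5
i=18 'b': node 5→6
i=19 'c': node 6→7
i=20 'a': node 7→8  emit P1@[15:20]
i=21 'a': node 8→1 ·f
i=22 'd': node 1→2  emit P0@[21:22]
i=23 'c': node 2→3 ·f
i=24 'b': node 3→4
i=25 'b': node 4→5
i=26 'b': node 5→6
i=27 'c': node 6→7
i=28 'a': node 7→8  emit P1@[23:28]
i=29 'a': node 8→1 ·f
i=30 'd': node 1→2  emit P0@[29:30]
i=31 'a': node 2→1 ·f
i=32 'd': node 1→2  emit P0@[31:32]
i=33 'c': node 2→3 ·f
i=34 'a': node 3→1 ·f
i=35 'd': node 1→2  emit P0@[34:35]
i=36 'b': node 2→0 ·f
i=37 'c': node 0→3
i=38 'b': node 3→4
i=39 'b': node 4→5

Matches: [[5,1],[7,0],[11,0],[20,1],[22,0],[28,1],[30,0],[32,0],[35,0]]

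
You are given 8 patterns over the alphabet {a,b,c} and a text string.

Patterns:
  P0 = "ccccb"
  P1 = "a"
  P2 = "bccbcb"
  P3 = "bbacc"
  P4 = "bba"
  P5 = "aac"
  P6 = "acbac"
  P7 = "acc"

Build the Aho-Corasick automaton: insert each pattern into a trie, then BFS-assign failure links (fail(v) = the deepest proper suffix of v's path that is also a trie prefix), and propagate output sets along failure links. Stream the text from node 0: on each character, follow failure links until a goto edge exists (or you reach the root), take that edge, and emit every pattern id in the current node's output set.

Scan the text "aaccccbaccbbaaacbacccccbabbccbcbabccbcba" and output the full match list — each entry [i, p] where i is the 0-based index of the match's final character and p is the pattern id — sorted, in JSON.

Build:
Trie nodes:
  n0 'ε': a→6 b→7 c→1
  n1 'c': c→2
  n2 'cc': c→3
  n3 'ccc': c→4
  n4 'cccc': b→5
  n5 'ccccb': ·  ←P0
  n6 'a': a→17 c→19  ←P1
  n7 'b': b→13 c→8
  n8 'bc': c→9
  n9 'bcc': b→10
  n10 'bccb': c→11
  n11 'bccbc': b→12
  n12 'bccbcb': ·  ←P2
  n13 'bb': a→14
  n14 'bba': c→15  ←P4
  n15 'bbac': c→16
  n16 'bbacc': ·  ←P3
  n17 'aa': c→18
  n18 'aac': ·  ←P5
  n19 'ac': b→20 c→23
  n20 'acb': a→21
  n21 'acba': c→22
  n22 'acbac': ·  ←P6
  n23 'acc': ·  ←P7

BFS fail/out derivation:
  n1('c'): parent n0 fail=0; on 'c' 0 → fail=0;  out ∅∪∅=∅
  n6('a'): parent n0 fail=0; on 'a' 0 → fail=0;  out {1}∪∅={1}
  n7('b'): parent n0 fail=0; on 'b' 0 → fail=0;  out ∅∪∅=∅
  n2('cc'): parent n1 fail=0; on 'c' 0 → fail=1;  out ∅∪∅=∅
  n8('bc'): parent n7 fail=0; on 'c' 0 → fail=1;  out ∅∪∅=∅
  n13('bb'): parent n7 fail=0; on 'b' 0 → fail=7;  out ∅∪∅=∅
  n17('aa'): parent n6 fail=0; on 'a' 0 → fail=6;  out ∅∪{1}={1}
  n19('ac'): parent n6 fail=0; on 'c' 0 → fail=1;  out ∅∪∅=∅
  n3('ccc'): parent n2 fail=1; on 'c' 1 → fail=2;  out ∅∪∅=∅
  n9('bcc'): parent n8 fail=1; on 'c' 1 → fail=2;  out ∅∪∅=∅
  n14('bba'): parent n13 fail=7; on 'a' 7→0 → fail=6;  out {4}∪{1}={1,4}
  n18('aac'): parent n17 fail=6; on 'c' 6 → fail=19;  out {5}∪∅={5}
  n20('acb'): parent n19 fail=1; on 'b' 1→0 → fail=7;  out ∅∪∅=∅
  n23('acc'): parent n19 fail=1; on 'c' 1 → fail=2;  out {7}∪∅={7}
  n4('cccc'): parent n3 fail=2; on 'c' 2 → fail=3;  out ∅∪∅=∅
  n10('bccb'): parent n9 fail=2; on 'b' 2→1→0 → fail=7;  out ∅∪∅=∅
  n15('bbac'): parent n14 fail=6; on 'c' 6 → fail=19;  out ∅∪∅=∅
  n21('acba'): parent n20 fail=7; on 'a' 7→0 → fail=6;  out ∅∪{1}={1}
  n5('ccccb'): parent n4 fail=3; on 'b' 3→2→1→0 → fail=7;  out {0}∪∅={0}
  n11('bccbc'): parent n10 fail=7; on 'c' 7 → fail=8;  out ∅∪∅=∅
  n16('bbacc'): parent n15 fail=19; on 'c' 19 → fail=23;  out {3}∪{7}={3,7}
  n22('acbac'): parent n21 fail=6; on 'c' 6 → fail=19;  out {6}∪∅={6}
  n12('bccbcb'): parent n11 fail=8; on 'b' 8→1→0 → fail=7;  out {2}∪∅={2}

Text stream:
pos 0 'a': at 6  emit P1@[0:0]
pos 1 'a': at 17  emit P1@[1:1]
pos 2 'c': at 18  emit P5@[0:2]
pos 3 'c': at 23 ·f  emit P7@[1:3]
pos 4 'c': at 3 ·f
pos 5 'c': at 4
pos 6 'b': at 5  emit P0@[2:6]
pos 7 'a': at 6 ·f  emit P1@[7:7]
pos 8 'c': at 19
pos 9 'c': at 23  emit P7@[7:9]
pos 10 'b': at 7 ·f
pos 11 'b': at 13
pos 12 'a': at 14  emit P1@[12:12],P4@[10:12]
pos 13 'a': at 17 ·f  emit P1@[13:13]
pos 14 'a': at 17 ·f  emit P1@[14:14]
pos 15 'c': at 18  emit P5@[13:15]
pos 16 'b': at 20 ·f
pos 17 'a': at 21  emit P1@[17:17]
pos 18 'c': at 22  emit P6@[14:18]
pos 19 'c': at 23 ·f  emit P7@[17:19]
pos 20 'c': at 3 ·f
pos 21 'c': at 4
pos 22 'c': at 4 ·f
pos 23 'b': at 5  emit P0@[19:23]
pos 24 'a': at 6 ·f  emit P1@[24:24]
pos 25 'b': at 7 ·f
pos 26 'b': at 13
pos 27 'c': at 8 ·f
pos 28 'c': at 9
pos 29 'b': at 10
pos 30 'c': at 11
pos 31 'b': at 12  emit P2@[26:31]
pos 32 'a': at 6 ·f  emit P1@[32:32]
pos 33 'b': at 7 ·f
pos 34 'c': at 8
pos 35 'c': at 9
pos 36 'b': at 10
pos 37 'c': at 11
pos 38 'b': at 12  emit P2@[33:38]
pos 39 'a': at 6 ·f  emit P1@[39:39]

All matches (sorted): [[0,1],[1,1],[2,5],[3,7],[6,0],[7,1],[9,7],[12,1],[12,4],[13,1],[14,1],[15,5],[17,1],[18,6],[19,7],[23,0],[24,1],[31,2],[32,1],[38,2],[39,1]]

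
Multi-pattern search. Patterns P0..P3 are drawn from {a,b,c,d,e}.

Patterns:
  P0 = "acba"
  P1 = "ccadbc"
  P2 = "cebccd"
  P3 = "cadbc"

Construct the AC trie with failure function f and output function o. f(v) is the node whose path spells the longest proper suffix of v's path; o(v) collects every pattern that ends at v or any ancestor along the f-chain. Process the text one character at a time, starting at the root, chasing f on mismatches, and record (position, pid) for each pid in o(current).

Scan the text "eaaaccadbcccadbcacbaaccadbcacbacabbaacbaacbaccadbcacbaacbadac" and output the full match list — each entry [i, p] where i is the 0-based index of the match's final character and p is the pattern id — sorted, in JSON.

Build automaton:
Trie nodes:
  n0 'ε': a→1 c→5
  n1 'a': c→2
  n2 'ac': b→3
  n3 'acb': a→4
  n4 'acba': ·  [P0 ends]
  n5 'c': a→16 c→6 e→11
  n6 'cc': a→7
  n7 'cca': d→8
  n8 'ccad': b→9
  n9 'ccadb': c→10
  n10 'ccadbc': ·  [P1 ends]
  n11 'ce': b→12
  n12 'ceb': c→13
  n13 'cebc': c→14
  n14 'cebcc': d→15
  n15 'cebccd': ·  [P2 ends]
  n16 'ca': d→17
  n17 'cad': b→18
  n18 'cadb': c→19
  n19 'cadbc': ·  [P3 ends]

BFS fail/out derivation:
  n1('a'): parent n0 fail=0; on 'a' 0 → fail=0;  out ∅∪∅=∅
  n5('c'): parent n0 fail=0; on 'c' 0 → fail=0;  out ∅∪∅=∅
  n2('ac'): parent n1 fail=0; on 'c' 0 → fail=5;  out ∅∪∅=∅
  n6('cc'): parent n5 fail=0; on 'c' 0 → fail=5;  out ∅∪∅=∅
  n11('ce'): parent n5 fail=0; on 'e' 0 → fail=0;  out ∅∪∅=∅
  n16('ca'): parent n5 fail=0; on 'a' 0 → fail=1;  out ∅∪∅=∅
  n3('acb'): parent n2 fail=5; on 'b' 5→0 → fail=0;  out ∅∪∅=∅
  n7('cca'): parent n6 fail=5; on 'a' 5 → fail=16;  out ∅∪∅=∅
  n12('ceb'): parent n11 fail=0; on 'b' 0 → fail=0;  out ∅∪∅=∅
  n17('cad'): parent n16 fail=1; on 'd' 1→0 → fail=0;  out ∅∪∅=∅
  n4('acba'): parent n3 fail=0; on 'a' 0 → fail=1;  out {0}∪∅={0}
  n8('ccad'): parent n7 fail=16; on 'd' 16 → fail=17;  out ∅∪∅=∅
  n13('cebc'): parent n12 fail=0; on 'c' 0 → fail=5;  out ∅∪∅=∅
  n18('cadb'): parent n17 fail=0; on 'b' 0 → fail=0;  out ∅∪∅=∅
  n9('ccadb'): parent n8 fail=17; on 'b' 17 → fail=18;  out ∅∪∅=∅
  n14('cebcc'): parent n13 fail=5; on 'c' 5 → fail=6;  out ∅∪∅=∅
  n19('cadbc'): parent n18 fail=0; on 'c' 0 → fail=5;  out {3}∪∅={3}
  n10('ccadbc'): parent n9 fail=18; on 'c' 18 → fail=19;  out {1}∪{3}={1,3}
  n15('cebccd'): parent n14 fail=6; on 'd' 6→5→0 → fail=0;  out {2}∪∅={2}

Scan:
pos 0 'e': at 0
pos 1 'a': at 1
pos 2 'a': at 1 (via fail)
pos 3 'a': at 1 (via fail)
pos 4 'c': at 2
pos 5 'c': at 6 (via fail)
pos 6 'a': at 7
pos 7 'd': at 8
pos 8 'b': at 9
pos 9 'c': at 10  ** P1@[4:9],P3@[5:9]
pos 10 'c': at 6 (via fail)
pos 11 'c': at 6 (via fail)
pos 12 'a': at 7
pos 13 'd': at 8
pos 14 'b': at 9
pos 15 'c': at 10  ** P1@[10:15],P3@[11:15]
pos 16 'a': at 16 (via fail)
pos 17 'c': at 2 (via fail)
pos 18 'b': at 3
pos 19 'a': at 4  ** P0@[16:19]
pos 20 'a': at 1 (via fail)
pos 21 'c': at 2
pos 22 'c': at 6 (via fail)
pos 23 'a': at 7
pos 24 'd': at 8
pos 25 'b': at 9
pos 26 'c': at 10  ** P1@[21:26],P3@[22:26]
pos 27 'a': at 16 (via fail)
pos 28 'c': at 2 (via fail)
pos 29 'b': at 3
pos 30 'a': at 4  ** P0@[27:30]
pos 31 'c': at 2 (via fail)
pos 32 'a': at 16 (via fail)
pos 33 'b': at 0 (via fail)
pos 34 'b': at 0
pos 35 'a': at 1
pos 36 'a': at 1 (via fail)
pos 37 'c': at 2
pos 38 'b': at 3
pos 39 'a': at 4  ** P0@[36:39]
pos 40 'a': at 1 (via fail)
pos 41 'c': at 2
pos 42 'b': at 3
pos 43 'a': at 4  ** P0@[40:43]
pos 44 'c': at 2 (via fail)
pos 45 'c': at 6 (via fail)
pos 46 'a': at 7
pos 47 'd': at 8
pos 48 'b': at 9
pos 49 'c': at 10  ** P1@[44:49],P3@[45:49]
pos 50 'a': at 16 (via fail)
pos 51 'c': at 2 (via fail)
pos 52 'b': at 3
pos 53 'a': at 4  ** P0@[50:53]
pos 54 'a': at 1 (via fail)
pos 55 'c': at 2
pos 56 'b': at 3
pos 57 'a': at 4  ** P0@[54:57]
pos 58 'd': at 0 (via fail)
pos 59 'a': at 1
pos 60 'c': at 2

Matches: [[9,1],[9,3],[15,1],[15,3],[19,0],[26,1],[26,3],[30,0],[39,0],[43,0],[49,1],[49,3],[53,0],[57,0]]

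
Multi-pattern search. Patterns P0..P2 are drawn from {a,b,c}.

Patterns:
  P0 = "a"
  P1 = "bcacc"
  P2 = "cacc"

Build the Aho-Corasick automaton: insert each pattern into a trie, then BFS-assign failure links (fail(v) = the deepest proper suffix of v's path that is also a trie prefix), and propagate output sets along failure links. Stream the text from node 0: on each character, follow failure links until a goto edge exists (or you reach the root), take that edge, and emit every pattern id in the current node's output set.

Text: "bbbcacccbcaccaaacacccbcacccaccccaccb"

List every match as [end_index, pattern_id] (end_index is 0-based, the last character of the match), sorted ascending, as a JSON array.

Build:
Trie nodes:
  n0 'ε': a→1 b→2 c→7
  n1 'a': ·  ←P0
  n2 'b': c→3
  n3 'bc': a→4
  n4 'bca': c→5
  n5 'bcac': c→6
  n6 'bcacc': ·  ←P1
  n7 'c': a→8
  n8 'ca': c→9
  n9 'cac': c→10
  n10 'cacc': ·  ←P2

BFS fail/out derivation:
  n1('a'): parent n0 fail=0; on 'a' 0 → fail=0;  out {0}∪∅={0}
  n2('b'): parent n0 fail=0; on 'b' 0 → fail=0;  out ∅∪∅=∅
  n7('c'): parent n0 fail=0; on 'c' 0 → fail=0;  out ∅∪∅=∅
  n3('bc'): parent n2 fail=0; on 'c' 0 → fail=7;  out ∅∪∅=∅
  n8('ca'): parent n7 fail=0; on 'a' 0 → fail=1;  out ∅∪{0}={0}
  n4('bca'): parent n3 fail=7; on 'a' 7 → fail=8;  out ∅∪{0}={0}
  n9('cac'): parent n8 fail=1; on 'c' 1→0 → fail=7;  out ∅∪∅=∅
  n5('bcac'): parent n4 fail=8; on 'c' 8 → fail=9;  out ∅∪∅=∅
  n10('cacc'): parent n9 fail=7; on 'c' 7→0 → fail=7;  out {2}∪∅={2}
  n6('bcacc'): parent n5 fail=9; on 'c' 9 → fail=10;  out {1}∪{2}={1,2}

Run:
[0] read 'b'  n0⇒n2
[1] read 'b'  n2⇒n2 (via fail)
[2] read 'b'  n2⇒n2 (via fail)
[3] read 'c'  n2⇒n3
[4] read 'a'  n3⇒n4  emit P0@[4:4]
[5] read 'c'  n4⇒n5
[6] read 'c'  n5⇒n6  emit P1@[2:6],P2@[3:6]
[7] read 'c'  n6⇒n7 (via fail)
[8] read 'b'  n7⇒n2 (via fail)
[9] read 'c'  n2⇒n3
[10] read 'a'  n3⇒n4  emit P0@[10:10]
[11] read 'c'  n4⇒n5
[12] read 'c'  n5⇒n6  emit P1@[8:12],P2@[9:12]
[13] read 'a'  n6⇒n8 (via fail)  emit P0@[13:13]
[14] read 'a'  n8⇒n1 (via fail)  emit P0@[14:14]
[15] read 'a'  n1⇒n1 (via fail)  emit P0@[15:15]
[16] read 'c'  n1⇒n7 (via fail)
[17] read 'a'  n7⇒n8  emit P0@[17:17]
[18] read 'c'  n8⇒n9
[19] read 'c'  n9⇒n10  emit P2@[16:19]
[20] read 'c'  n10⇒n7 (via fail)
[21] read 'b'  n7⇒n2 (via fail)
[22] read 'c'  n2⇒n3
[23] read 'a'  n3⇒n4  emit P0@[23:23]
[24] read 'c'  n4⇒n5
[25] read 'c'  n5⇒n6  emit P1@[21:25],P2@[22:25]
[26] read 'c'  n6⇒n7 (via fail)
[27] read 'a'  n7⇒n8  emit P0@[27:27]
[28] read 'c'  n8⇒n9
[29] read 'c'  n9⇒n10  emit P2@[26:29]
[30] read 'c'  n10⇒n7 (via fail)
[31] read 'c'  n7⇒n7 (via fail)
[32] read 'a'  n7⇒n8  emit P0@[32:32]
[33] read 'c'  n8⇒n9
[34] read 'c'  n9⇒n10  emit P2@[31:34]
[35] read 'b'  n10⇒n2 (via fail)

Matches: [[4,0],[6,1],[6,2],[10,0],[12,1],[12,2],[13,0],[14,0],[15,0],[17,0],[19,2],[23,0],[25,1],[25,2],[27,0],[29,2],[32,0],[34,2]]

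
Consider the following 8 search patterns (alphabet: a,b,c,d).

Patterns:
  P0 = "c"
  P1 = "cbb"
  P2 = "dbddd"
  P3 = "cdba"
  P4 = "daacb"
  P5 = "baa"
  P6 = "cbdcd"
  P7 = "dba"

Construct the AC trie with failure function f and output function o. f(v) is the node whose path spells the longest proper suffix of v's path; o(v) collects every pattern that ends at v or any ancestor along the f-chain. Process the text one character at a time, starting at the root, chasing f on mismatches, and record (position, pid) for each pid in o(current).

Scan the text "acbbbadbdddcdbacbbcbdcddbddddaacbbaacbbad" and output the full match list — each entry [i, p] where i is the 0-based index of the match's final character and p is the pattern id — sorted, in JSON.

Build automaton:
Trie (insert patterns):
  n0 'ε': b→16 c→1 d→4
  n1 'c': b→2 d→9  [P0 ends]
  n2 'cb': b→3 d→19
  n3 'cbb': ·  [P1 ends]
  n4 'd': a→12 b→5
  n5 'db': a→22 d→6
  n6 'dbd': d→7
  n7 'dbdd': d→8
  n8 'dbddd': ·  [P2 ends]
  n9 'cd': b→10
  n10 'cdb': a→11
  n11 'cdba': ·  [P3 ends]
  n12 'da': a→13
  n13 'daa': c→14
  n14 'daac': b→15
  n15 'daacb': ·  [P4 ends]
  n16 'b': a→17
  n17 'ba': a→18
  n18 'baa': ·  [P5 ends]
  n19 'cbd': c→20
  n20 'cbdc': d→21
  n21 'cbdcd': ·  [P6 ends]
  n22 'dba': ·  [P7 ends]

Failure links (BFS by depth):
  n1('c'): parent n0 fail=0; on 'c' 0 → fail=0;  out {0}∪∅={0}
  n4('d'): parent n0 fail=0; on 'd' 0 → fail=0;  out ∅∪∅=∅
  n16('b'): parent n0 fail=0; on 'b' 0 → fail=0;  out ∅∪∅=∅
  n2('cb'): parent n1 fail=0; on 'b' 0 → fail=16;  out ∅∪∅=∅
  n5('db'): parent n4 fail=0; on 'b' 0 → fail=16;  out ∅∪∅=∅
  n9('cd'): parent n1 fail=0; on 'd' 0 → fail=4;  out ∅∪∅=∅
  n12('da'): parent n4 fail=0; on 'a' 0 → fail=0;  out ∅∪∅=∅
  n17('ba'): parent n16 fail=0; on 'a' 0 → fail=0;  out ∅∪∅=∅
  n3('cbb'): parent n2 fail=16; on 'b' 16→0 → fail=16;  out {1}∪∅={1}
  n6('dbd'): parent n5 fail=16; on 'd' 16→0 → fail=4;  out ∅∪∅=∅
  n10('cdb'): parent n9 fail=4; on 'b' 4 → fail=5;  out ∅∪∅=∅
  n13('daa'): parent n12 fail=0; on 'a' 0 → fail=0;  out ∅∪∅=∅
  n18('baa'): parent n17 fail=0; on 'a' 0 → fail=0;  out {5}∪∅={5}
  n19('cbd'): parent n2 fail=16; on 'd' 16→0 → fail=4;  out ∅∪∅=∅
  n22('dba'): parent n5 fail=16; on 'a' 16 → fail=17;  out {7}∪∅={7}
  n7('dbdd'): parent n6 fail=4; on 'd' 4→0 → fail=4;  out ∅∪∅=∅
  n11('cdba'): parent n10 fail=5; on 'a' 5 → fail=22;  out {3}∪{7}={3,7}
  n14('daac'): parent n13 fail=0; on 'c' 0 → fail=1;  out ∅∪{0}={0}
  n20('cbdc'): parent n19 fail=4; on 'c' 4→0 → fail=1;  out ∅∪{0}={0}
  n8('dbddd'): parent n7 fail=4; on 'd' 4→0 → fail=4;  out {2}∪∅={2}
  n15('daacb'): parent n14 fail=1; on 'b' 1 → fail=2;  out {4}∪∅={4}
  n21('cbdcd'): parent n20 fail=1; on 'd' 1 → fail=9;  out {6}∪∅={6}

Run:
[0] read 'a'  n0⇒n0
[1] read 'c'  n0⇒n1  emit P0@[1:1]
[2] read 'b'  n1⇒n2
[3] read 'b'  n2⇒n3  emit P1@[1:3]
[4] read 'b'  n3⇒n16 ·f
[5] read 'a'  n16⇒n17
[6] read 'd'  n17⇒n4 ·f
[7] read 'b'  n4⇒n5
[8] read 'd'  n5⇒n6
[9] read 'd'  n6⇒n7
[10] read 'd'  n7⇒n8  emit P2@[6:10]
[11] read 'c'  n8⇒n1 ·f  emit P0@[11:11]
[12] read 'd'  n1⇒n9
[13] read 'b'  n9⇒n10
[14] read 'a'  n10⇒n11  emit P3@[11:14],P7@[12:14]
[15] read 'c'  n11⇒n1 ·f  emit P0@[15:15]
[16] read 'b'  n1⇒n2
[17] read 'b'  n2⇒n3  emit P1@[15:17]
[18] read 'c'  n3⇒n1 ·f  emit P0@[18:18]
[19] read 'b'  n1⇒n2
[20] read 'd'  n2⇒n19
[21] read 'c'  n19⇒n20  emit P0@[21:21]
[22] read 'd'  n20⇒n21  emit P6@[18:22]
[23] read 'd'  n21⇒n4 ·f
[24] read 'b'  n4⇒n5
[25] read 'd'  n5⇒n6
[26] read 'd'  n6⇒n7
[27] read 'd'  n7⇒n8  emit P2@[23:27]
[28] read 'd'  n8⇒n4 ·f
[29] read 'a'  n4⇒n12
[30] read 'a'  n12⇒n13
[31] read 'c'  n13⇒n14  emit P0@[31:31]
[32] read 'b'  n14⇒n15  emit P4@[28:32]
[33] read 'b'  n15⇒n3 ·f  emit P1@[31:33]
[34] read 'a'  n3⇒n17 ·f
[35] read 'a'  n17⇒n18  emit P5@[33:35]
[36] read 'c'  n18⇒n1 ·f  emit P0@[36:36]
[37] read 'b'  n1⇒n2
[38] read 'b'  n2⇒n3  emit P1@[36:38]
[39] read 'a'  n3⇒n17 ·f
[40] read 'd'  n17⇒n4 ·f

All matches (sorted): [[1,0],[3,1],[10,2],[11,0],[14,3],[14,7],[15,0],[17,1],[18,0],[21,0],[22,6],[27,2],[31,0],[32,4],[33,1],[35,5],[36,0],[38,1]]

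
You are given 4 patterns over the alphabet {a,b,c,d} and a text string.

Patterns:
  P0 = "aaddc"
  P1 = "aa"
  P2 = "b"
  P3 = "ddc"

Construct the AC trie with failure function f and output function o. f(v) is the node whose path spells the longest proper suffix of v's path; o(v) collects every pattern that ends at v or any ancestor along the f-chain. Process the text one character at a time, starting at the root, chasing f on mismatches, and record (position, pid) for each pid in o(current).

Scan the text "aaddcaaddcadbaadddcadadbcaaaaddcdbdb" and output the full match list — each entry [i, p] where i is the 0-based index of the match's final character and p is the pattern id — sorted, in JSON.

Build automaton:
Trie nodes:
  n0 'ε': a→1 b→6 d→7
  n1 'a': a→2
  n2 'aa': d→3  ←P1
  n3 'aad': d→4
  n4 'aadd': c→5
  n5 'aaddc': ·  ←P0
  n6 'b': ·  ←P2
  n7 'd': d→8
  n8 'dd': c→9
  n9 'ddc': ·  ←P3

Failure links (BFS by depth):
  fail(1) 'a': from fail(0)=0 chase 'a': 0 ⇒ 0;  out=∅∪out(0)=∅
  fail(6) 'b': from fail(0)=0 chase 'b': 0 ⇒ 0;  out={2}∪out(0)={2}
  fail(7) 'd': from fail(0)=0 chase 'd': 0 ⇒ 0;  out=∅∪out(0)=∅
  fail(2) 'aa': from fail(1)=0 chase 'a': 0 ⇒ 1;  out={1}∪out(1)={1}
  fail(8) 'dd': from fail(7)=0 chase 'd': 0 ⇒ 7;  out=∅∪out(7)=∅
  fail(3) 'aad': from fail(2)=1 chase 'd': 1→0 ⇒ 7;  out=∅∪out(7)=∅
  fail(9) 'ddc': from fail(8)=7 chase 'c': 7→0 ⇒ 0;  out={3}∪out(0)={3}
  fail(4) 'aadd': from fail(3)=7 chase 'd': 7 ⇒ 8;  out=∅∪out(8)=∅
  fail(5) 'aaddc': from fail(4)=8 chase 'c': 8 ⇒ 9;  out={0}∪out(9)={0,3}

Run:
pos 0 'a': at 1
pos 1 'a': at 2  ** P1@[0:1]
pos 2 'd': at 3
pos 3 'd': at 4
pos 4 'c': at 5  ** P0@[0:4],P3@[2:4]
pos 5 'a': at 1 (via fail)
pos 6 'a': at 2  ** P1@[5:6]
pos 7 'd': at 3
pos 8 'd': at 4
pos 9 'c': at 5  ** P0@[5:9],P3@[7:9]
pos 10 'a': at 1 (via fail)
pos 11 'd': at 7 (via fail)
pos 12 'b': at 6 (via fail)  ** P2@[12:12]
pos 13 'a': at 1 (via fail)
pos 14 'a': at 2  ** P1@[13:14]
pos 15 'd': at 3
pos 16 'd': at 4
pos 17 'd': at 8 (via fail)
pos 18 'c': at 9  ** P3@[16:18]
pos 19 'a': at 1 (via fail)
pos 20 'd': at 7 (via fail)
pos 21 'a': at 1 (via fail)
pos 22 'd': at 7 (via fail)
pos 23 'b': at 6 (via fail)  ** P2@[23:23]
pos 24 'c': at 0 (via fail)
pos 25 'a': at 1
pos 26 'a': at 2  ** P1@[25:26]
pos 27 'a': at 2 (via fail)  ** P1@[26:27]
pos 28 'a': at 2 (via fail)  ** P1@[27:28]
pos 29 'd': at 3
pos 30 'd': at 4
pos 31 'c': at 5  ** P0@[27:31],P3@[29:31]
pos 32 'd': at 7 (via fail)
pos 33 'b': at 6 (via fail)  ** P2@[33:33]
pos 34 'd': at 7 (via fail)
pos 35 'b': at 6 (via fail)  ** P2@[35:35]

Result: [[1,1],[4,0],[4,3],[6,1],[9,0],[9,3],[12,2],[14,1],[18,3],[23,2],[26,1],[27,1],[28,1],[31,0],[31,3],[33,2],[35,2]]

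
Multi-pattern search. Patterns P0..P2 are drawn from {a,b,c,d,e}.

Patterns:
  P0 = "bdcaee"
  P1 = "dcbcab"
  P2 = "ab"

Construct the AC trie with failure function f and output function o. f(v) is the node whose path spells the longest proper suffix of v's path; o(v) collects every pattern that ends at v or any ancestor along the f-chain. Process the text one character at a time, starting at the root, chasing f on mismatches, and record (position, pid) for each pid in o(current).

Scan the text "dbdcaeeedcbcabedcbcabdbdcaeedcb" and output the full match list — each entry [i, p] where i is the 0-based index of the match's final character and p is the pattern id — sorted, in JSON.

Build automaton:
Trie nodes:
  0='ε' goto a→13 b→1 d→7
  1='b' goto d→2
  2='bd' goto c→3
  3='bdc' goto a→4
  4='bdca' goto e→5
  5='bdcae' goto e→6
  6='bdcaee' goto ·  ←P0
  7='d' goto c→8
  8='dc' goto b→9
  9='dcb' goto c→10
  10='dcbc' goto a→11
  11='dcbca' goto b→12
  12='dcbcab' goto ·  ←P1
  13='a' goto b→14
  14='ab' goto ·  ←P2

BFS fail/out derivation:
  fail(1) 'b': from fail(0)=0 chase 'b': 0 ⇒ 0;  out=∅∪out(0)=∅
  fail(7) 'd': from fail(0)=0 chase 'd': 0 ⇒ 0;  out=∅∪out(0)=∅
  fail(13) 'a': from fail(0)=0 chase 'a': 0 ⇒ 0;  out=∅∪out(0)=∅
  fail(2) 'bd': from fail(1)=0 chase 'd': 0 ⇒ 7;  out=∅∪out(7)=∅
  fail(8) 'dc': from fail(7)=0 chase 'c': 0 ⇒ 0;  out=∅∪out(0)=∅
  fail(14) 'ab': from fail(13)=0 chase 'b': 0 ⇒ 1;  out={2}∪out(1)={2}
  fail(3) 'bdc': from fail(2)=7 chase 'c': 7 ⇒ 8;  out=∅∪out(8)=∅
  fail(9) 'dcb': from fail(8)=0 chase 'b': 0 ⇒ 1;  out=∅∪out(1)=∅
  fail(4) 'bdca': from fail(3)=8 chase 'a': 8→0 ⇒ 13;  out=∅∪out(13)=∅
  fail(10) 'dcbc': from fail(9)=1 chase 'c': 1→0 ⇒ 0;  out=∅∪out(0)=∅
  fail(5) 'bdcae': from fail(4)=13 chase 'e': 13→0 ⇒ 0;  out=∅∪out(0)=∅
  fail(11) 'dcbca': from fail(10)=0 chase 'a': 0 ⇒ 13;  out=∅∪out(13)=∅
  fail(6) 'bdcaee': from fail(5)=0 chase 'e': 0 ⇒ 0;  out={0}∪out(0)={0}
  fail(12) 'dcbcab': from fail(11)=13 chase 'b': 13 ⇒ 14;  out={1}∪out(14)={1,2}

Text stream:
i=0 'd': node 0→7
i=1 'b': node 7→1 ·f
i=2 'd': node 1→2
i=3 'c': node 2→3
i=4 'a': node 3→4
i=5 'e': node 4→5
i=6 'e': node 5→6  → match P0@[1:6]
i=7 'e': node 6→0 ·f
i=8 'd': node 0→7
i=9 'c': node 7→8
i=10 'b': node 8→9
i=11 'c': node 9→10
i=12 'a': node 10→11
i=13 'b': node 11→12  → match P1@[8:13],P2@[12:13]
i=14 'e': node 12→0 ·f
i=15 'd': node 0→7
i=16 'c': node 7→8
i=17 'b': node 8→9
i=18 'c': node 9→10
i=19 'a': node 10→11
i=20 'b': node 11→12  → match P1@[15:20],P2@[19:20]
i=21 'd': node 12→2 ·f
i=22 'b': node 2→1 ·f
i=23 'd': node 1→2
i=24 'c': node 2→3
i=25 'a': node 3→4
i=26 'e': node 4→5
i=27 'e': node 5→6  → match P0@[22:27]
i=28 'd': node 6→7 ·f
i=29 'c': node 7→8
i=30 'b': node 8→9

Result: [[6,0],[13,1],[13,2],[20,1],[20,2],[27,0]]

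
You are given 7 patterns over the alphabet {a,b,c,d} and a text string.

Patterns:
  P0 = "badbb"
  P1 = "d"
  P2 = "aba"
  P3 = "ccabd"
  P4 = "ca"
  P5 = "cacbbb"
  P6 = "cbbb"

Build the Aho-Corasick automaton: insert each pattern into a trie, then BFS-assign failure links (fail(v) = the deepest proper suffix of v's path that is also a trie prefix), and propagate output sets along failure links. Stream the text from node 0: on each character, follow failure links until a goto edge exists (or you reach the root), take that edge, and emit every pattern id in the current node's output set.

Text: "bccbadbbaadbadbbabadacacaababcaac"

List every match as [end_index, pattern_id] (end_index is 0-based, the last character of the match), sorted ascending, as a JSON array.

Build:
Trie nodes:
  0='ε' goto a→7 b→1 c→10 d→6
  1='b' goto a→2
  2='ba' goto d→3
  3='bad' goto b→4
  4='badb' goto b→5
  5='badbb' goto ·  ←P0
  6='d' goto ·  ←P1
  7='a' goto b→8
  8='ab' goto a→9
  9='aba' goto ·  ←P2
  10='c' goto a→15 b→20 c→11
  11='cc' goto a→12
  12='cca' goto b→13
  13='ccab' goto d→14
  14='ccabd' goto ·  ←P3
  15='ca' goto c→16  ←P4
  16='cac' goto b→17
  17='cacb' goto b→18
  18='cacbb' goto b→19
  19='cacbbb' goto ·  ←P5
  20='cb' goto b→21
  21='cbb' goto b→22
  22='cbbb' goto ·  ←P6

BFS fail/out derivation:
  fail(1) 'b': from fail(0)=0 chase 'b': 0 ⇒ 0;  out=∅∪out(0)=∅
  fail(6) 'd': from fail(0)=0 chase 'd': 0 ⇒ 0;  out={1}∪out(0)={1}
  fail(7) 'a': from fail(0)=0 chase 'a': 0 ⇒ 0;  out=∅∪out(0)=∅
  fail(10) 'c': from fail(0)=0 chase 'c': 0 ⇒ 0;  out=∅∪out(0)=∅
  fail(2) 'ba': from fail(1)=0 chase 'a': 0 ⇒ 7;  out=∅∪out(7)=∅
  fail(8) 'ab': from fail(7)=0 chase 'b': 0 ⇒ 1;  out=∅∪out(1)=∅
  fail(11) 'cc': from fail(10)=0 chase 'c': 0 ⇒ 10;  out=∅∪out(10)=∅
  fail(15) 'ca': from fail(10)=0 chase 'a': 0 ⇒ 7;  out={4}∪out(7)={4}
  fail(20) 'cb': from fail(10)=0 chase 'b': 0 ⇒ 1;  out=∅∪out(1)=∅
  fail(3) 'bad': from fail(2)=7 chase 'd': 7→0 ⇒ 6;  out=∅∪out(6)={1}
  fail(9) 'aba': from fail(8)=1 chase 'a': 1 ⇒ 2;  out={2}∪out(2)={2}
  fail(12) 'cca': from fail(11)=10 chase 'a': 10 ⇒ 15;  out=∅∪out(15)={4}
  fail(16) 'cac': from fail(15)=7 chase 'c': 7→0 ⇒ 10;  out=∅∪out(10)=∅
  fail(21) 'cbb': from fail(20)=1 chase 'b': 1→0 ⇒ 1;  out=∅∪out(1)=∅
  fail(4) 'badb': from fail(3)=6 chase 'b': 6→0 ⇒ 1;  out=∅∪out(1)=∅
  fail(13) 'ccab': from fail(12)=15 chase 'b': 15→7 ⇒ 8;  out=∅∪out(8)=∅
  fail(17) 'cacb': from fail(16)=10 chase 'b': 10 ⇒ 20;  out=∅∪out(20)=∅
  fail(22) 'cbbb': from fail(21)=1 chase 'b': 1→0 ⇒ 1;  out={6}∪out(1)={6}
  fail(5) 'badbb': from fail(4)=1 chase 'b': 1→0 ⇒ 1;  out={0}∪out(1)={0}
  fail(14) 'ccabd': from fail(13)=8 chase 'd': 8→1→0 ⇒ 6;  out={3}∪out(6)={1,3}
  fail(18) 'cacbb': from fail(17)=20 chase 'b': 20 ⇒ 21;  out=∅∪out(21)=∅
  fail(19) 'cacbbb': from fail(18)=21 chase 'b': 21 ⇒ 22;  out={5}∪out(22)={5,6}

Run:
pos 0 'b': at 1
pos 1 'c': at 10 (via fail)
pos 2 'c': at 11
pos 3 'b': at 20 (via fail)
pos 4 'a': at 2 (via fail)
pos 5 'd': at 3  → match P1@[5:5]
pos 6 'b': at 4
pos 7 'b': at 5  → match P0@[3:7]
pos 8 'a': at 2 (via fail)
pos 9 'a': at 7 (via fail)
pos 10 'd': at 6 (via fail)  → match P1@[10:10]
pos 11 'b': at 1 (via fail)
pos 12 'a': at 2
pos 13 'd': at 3  → match P1@[13:13]
pos 14 'b': at 4
pos 15 'b': at 5  → match P0@[11:15]
pos 16 'a': at 2 (via fail)
pos 17 'b': at 8 (via fail)
pos 18 'a': at 9  → match P2@[16:18]
pos 19 'd': at 3 (via fail)  → match P1@[19:19]
pos 20 'a': at 7 (via fail)
pos 21 'c': at 10 (via fail)
pos 22 'a': at 15  → match P4@[21:22]
pos 23 'c': at 16
pos 24 'a': at 15 (via fail)  → match P4@[23:24]
pos 25 'a': at 7 (via fail)
pos 26 'b': at 8
pos 27 'a': at 9  → match P2@[25:27]
pos 28 'b': at 8 (via fail)
pos 29 'c': at 10 (via fail)
pos 30 'a': at 15  → match P4@[29:30]
pos 31 'a': at 7 (via fail)
pos 32 'c': at 10 (via fail)

All matches (sorted): [[5,1],[7,0],[10,1],[13,1],[15,0],[18,2],[19,1],[22,4],[24,4],[27,2],[30,4]]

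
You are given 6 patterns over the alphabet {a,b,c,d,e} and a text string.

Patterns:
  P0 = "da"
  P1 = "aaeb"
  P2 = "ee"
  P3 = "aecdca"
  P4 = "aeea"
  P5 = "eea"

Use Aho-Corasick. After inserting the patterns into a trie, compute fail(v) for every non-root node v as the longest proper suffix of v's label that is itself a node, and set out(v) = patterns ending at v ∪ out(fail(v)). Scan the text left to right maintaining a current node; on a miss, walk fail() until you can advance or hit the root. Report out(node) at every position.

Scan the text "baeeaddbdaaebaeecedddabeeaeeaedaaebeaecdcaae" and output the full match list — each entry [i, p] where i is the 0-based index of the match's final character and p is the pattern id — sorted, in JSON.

Construct AC machine:
Trie (insert patterns):
  n0 'ε': a→3 d→1 e→7
  n1 'd': a→2
  n2 'da': ·  [P0 ends]
  n3 'a': a→4 e→9
  n4 'aa': e→5
  n5 'aae': b→6
  n6 'aaeb': ·  [P1 ends]
  n7 'e': e→8
  n8 'ee': a→16  [P2 ends]
  n9 'ae': c→10 e→14
  n10 'aec': d→11
  n11 'aecd': c→12
  n12 'aecdc': a→13
  n13 'aecdca': ·  [P3 ends]
  n14 'aee': a→15
  n15 'aeea': ·  [P4 ends]
  n16 'eea': ·  [P5 ends]

Failure links (BFS by depth):
  fail(1) 'd': from fail(0)=0 chase 'd': 0 ⇒ 0;  out=∅∪out(0)=∅
  fail(3) 'a': from fail(0)=0 chase 'a': 0 ⇒ 0;  out=∅∪out(0)=∅
  fail(7) 'e': from fail(0)=0 chase 'e': 0 ⇒ 0;  out=∅∪out(0)=∅
  fail(2) 'da': from fail(1)=0 chase 'a': 0 ⇒ 3;  out={0}∪out(3)={0}
  fail(4) 'aa': from fail(3)=0 chase 'a': 0 ⇒ 3;  out=∅∪out(3)=∅
  fail(8) 'ee': from fail(7)=0 chase 'e': 0 ⇒ 7;  out={2}∪out(7)={2}
  fail(9) 'ae': from fail(3)=0 chase 'e': 0 ⇒ 7;  out=∅∪out(7)=∅
  fail(5) 'aae': from fail(4)=3 chase 'e': 3 ⇒ 9;  out=∅∪out(9)=∅
  fail(10) 'aec': from fail(9)=7 chase 'c': 7→0 ⇒ 0;  out=∅∪out(0)=∅
  fail(14) 'aee': from fail(9)=7 chase 'e': 7 ⇒ 8;  out=∅∪out(8)={2}
  fail(16) 'eea': from fail(8)=7 chase 'a': 7→0 ⇒ 3;  out={5}∪out(3)={5}
  fail(6) 'aaeb': from fail(5)=9 chase 'b': 9→7→0 ⇒ 0;  out={1}∪out(0)={1}
  fail(11) 'aecd': from fail(10)=0 chase 'd': 0 ⇒ 1;  out=∅∪out(1)=∅
  fail(15) 'aeea': from fail(14)=8 chase 'a': 8 ⇒ 16;  out={4}∪out(16)={4,5}
  fail(12) 'aecdc': from fail(11)=1 chase 'c': 1→0 ⇒ 0;  out=∅∪out(0)=∅
  fail(13) 'aecdca': from fail(12)=0 chase 'a': 0 ⇒ 3;  out={3}∪out(3)={3}

Run:
pos 0 'b': at 0
pos 1 'a': at 3
pos 2 'e': at 9
pos 3 'e': at 14  emit P2@[2:3]
pos 4 'a': at 15  emit P4@[1:4],P5@[2:4]
pos 5 'd': at 1 (fail-walked)
pos 6 'd': at 1 (fail-walked)
pos 7 'b': at 0 (fail-walked)
pos 8 'd': at 1
pos 9 'a': at 2  emit P0@[8:9]
pos 10 'a': at 4 (fail-walked)
pos 11 'e': at 5
pos 12 'b': at 6  emit P1@[9:12]
pos 13 'a': at 3 (fail-walked)
pos 14 'e': at 9
pos 15 'e': at 14  emit P2@[14:15]
pos 16 'c': at 0 (fail-walked)
pos 17 'e': at 7
pos 18 'd': at 1 (fail-walked)
pos 19 'd': at 1 (fail-walked)
pos 20 'd': at 1 (fail-walked)
pos 21 'a': at 2  emit P0@[20:21]
pos 22 'b': at 0 (fail-walked)
pos 23 'e': at 7
pos 24 'e': at 8  emit P2@[23:24]
pos 25 'a': at 16  emit P5@[23:25]
pos 26 'e': at 9 (fail-walked)
pos 27 'e': at 14  emit P2@[26:27]
pos 28 'a': at 15  emit P4@[25:28],P5@[26:28]
pos 29 'e': at 9 (fail-walked)
pos 30 'd': at 1 (fail-walked)
pos 31 'a': at 2  emit P0@[30:31]
pos 32 'a': at 4 (fail-walked)
pos 33 'e': at 5
pos 34 'b': at 6  emit P1@[31:34]
pos 35 'e': at 7 (fail-walked)
pos 36 'a': at 3 (fail-walked)
pos 37 'e': at 9
pos 38 'c': at 10
pos 39 'd': at 11
pos 40 'c': at 12
pos 41 'a': at 13  emit P3@[36:41]
pos 42 'a': at 4 (fail-walked)
pos 43 'e': at 5

Matches: [[3,2],[4,4],[4,5],[9,0],[12,1],[15,2],[21,0],[24,2],[25,5],[27,2],[28,4],[28,5],[31,0],[34,1],[41,3]]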